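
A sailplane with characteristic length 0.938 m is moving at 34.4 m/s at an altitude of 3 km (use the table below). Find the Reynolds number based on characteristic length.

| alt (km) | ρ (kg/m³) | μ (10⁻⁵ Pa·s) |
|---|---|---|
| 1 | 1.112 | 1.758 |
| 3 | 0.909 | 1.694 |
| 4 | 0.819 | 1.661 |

At 3 km, from the table: ρ = 0.909 kg/m³, μ = 1.694×10⁻⁵ Pa·s.
Re = ρ·v·c/μ = 0.909 × 34.4 × 0.938 / (1.694×10⁻⁵) = 1.73×10^6

Re = 1.73×10^6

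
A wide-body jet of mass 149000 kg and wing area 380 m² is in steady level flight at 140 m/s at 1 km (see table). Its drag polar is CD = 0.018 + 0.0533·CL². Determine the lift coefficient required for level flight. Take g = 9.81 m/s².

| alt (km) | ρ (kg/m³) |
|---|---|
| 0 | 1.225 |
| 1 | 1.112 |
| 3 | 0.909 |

At 1 km, from the table: ρ = 1.112 kg/m³.
Weight W = mg = 149000 × 9.81 = 1.4617×10^6 N; in level flight L = W.
Dynamic pressure q = 0.5 × 1.112 × 140² = 10900 Pa.
Required CL = L/(qS) = 1.4617×10^6/(10900·380) = 0.353.

CL = 0.353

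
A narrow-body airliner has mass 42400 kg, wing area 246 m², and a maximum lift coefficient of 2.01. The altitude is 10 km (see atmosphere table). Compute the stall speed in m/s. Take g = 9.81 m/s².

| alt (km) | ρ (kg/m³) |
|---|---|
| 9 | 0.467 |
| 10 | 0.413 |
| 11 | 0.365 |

V_stall = 63.8 m/s

At 10 km, from the table: ρ = 0.413 kg/m³.
Weight W = mg = 42400 × 9.81 = 4.159×10^5 N.
From L = ½ρV²S·CL,max = W: V_stall = √(2W/(ρSCL,max)) = √(2·4.159×10^5/(0.413·246·2.01))
V_stall = √4074 = 63.8 m/s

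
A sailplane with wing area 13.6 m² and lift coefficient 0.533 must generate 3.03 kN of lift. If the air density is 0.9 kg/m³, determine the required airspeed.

L = ½ρv²S·CL ⇒ v = √(2L/(ρ·S·CL))
v = √(2 × 3030 / (0.9 × 13.6 × 0.533)) = √928.9 = 30.5 m/s

v = 30.5 m/s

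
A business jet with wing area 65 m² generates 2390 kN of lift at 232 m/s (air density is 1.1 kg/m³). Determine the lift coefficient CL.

From L = ½ρv²S·CL, rearranging gives CL = 2L/(ρv²S).
CL = 2 × 2.39×10^6 / (1.1 × 232² × 65) = 1.24

CL = 1.24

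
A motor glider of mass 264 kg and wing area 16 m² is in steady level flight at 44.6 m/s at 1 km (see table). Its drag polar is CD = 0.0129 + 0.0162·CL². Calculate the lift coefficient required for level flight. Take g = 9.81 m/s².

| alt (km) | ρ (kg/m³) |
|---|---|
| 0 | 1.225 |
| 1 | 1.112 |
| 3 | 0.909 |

At 1 km, from the table: ρ = 1.112 kg/m³.
Level flight ⇒ L = W = m·g = 264 × 9.81 = 2589.8 N.
Dynamic pressure q = 0.5 × 1.112 × 44.6² = 1106 Pa.
CL = W/(q·S) = 2589.8 / (1106 × 16) = 0.1464.

CL = 0.146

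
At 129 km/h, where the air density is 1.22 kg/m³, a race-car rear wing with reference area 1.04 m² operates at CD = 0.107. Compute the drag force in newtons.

Convert speed: v = 129 km/h ÷ 3.6 = 35.83 m/s.
Dynamic pressure q = ½ρv² = ½ × 1.22 × 35.83² = 783.3 Pa.
D = q·S·CD = 783.3 × 1.04 × 0.107 = 87.2 N

D = 87.2 N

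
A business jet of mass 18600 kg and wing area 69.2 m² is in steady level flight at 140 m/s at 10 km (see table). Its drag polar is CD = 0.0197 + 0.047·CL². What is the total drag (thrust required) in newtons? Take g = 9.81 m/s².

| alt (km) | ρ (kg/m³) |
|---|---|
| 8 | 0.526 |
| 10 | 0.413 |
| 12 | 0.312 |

At 10 km, from the table: ρ = 0.413 kg/m³.
In steady level flight, lift balances weight: W = mg = 18600 × 9.81 = 1.8247×10^5 N.
Dynamic pressure q = 0.5 × 0.413 × 140² = 4047 Pa.
CL = W/(q·S) = 1.8247×10^5 / (4047 × 69.2) = 0.6515.
CD = 0.0197 + 0.047 × 0.6515² = 0.03965.
D = q·S·CD = 4047 × 69.2 × 0.03965 = 11100 N

D = 11100 N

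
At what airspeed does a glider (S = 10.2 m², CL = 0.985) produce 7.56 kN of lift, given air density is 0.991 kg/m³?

v = 39 m/s

L = ½ρv²S·CL ⇒ v = √(2L/(ρ·S·CL))
v = √(2 × 7560 / (0.991 × 10.2 × 0.985)) = √1519 = 39 m/s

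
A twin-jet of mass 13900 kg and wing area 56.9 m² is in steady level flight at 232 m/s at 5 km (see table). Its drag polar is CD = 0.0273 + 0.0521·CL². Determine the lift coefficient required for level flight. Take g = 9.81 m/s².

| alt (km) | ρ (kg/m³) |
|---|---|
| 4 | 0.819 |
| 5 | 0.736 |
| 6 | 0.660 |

At 5 km, from the table: ρ = 0.736 kg/m³.
In steady level flight, lift balances weight: W = mg = 13900 × 9.81 = 1.3636×10^5 N.
q = ½ρv² = ½ × 0.736 × 232² = 19810 Pa.
CL = 2W/(ρv²S) = 2×1.3636×10^5/(0.736×232²×56.9) = 0.121.

CL = 0.121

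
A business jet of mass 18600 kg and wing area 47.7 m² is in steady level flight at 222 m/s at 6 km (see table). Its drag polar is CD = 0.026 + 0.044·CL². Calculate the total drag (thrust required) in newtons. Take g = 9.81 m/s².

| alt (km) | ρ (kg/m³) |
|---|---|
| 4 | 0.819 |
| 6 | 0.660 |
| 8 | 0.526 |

At 6 km, from the table: ρ = 0.660 kg/m³.
Level flight ⇒ L = W = m·g = 18600 × 9.81 = 1.8247×10^5 N.
Dynamic pressure q = 0.5 × 0.66 × 222² = 16260 Pa.
CL = W/(q·S) = 1.8247×10^5 / (16260 × 47.7) = 0.2352.
CD = 0.026 + 0.044 × 0.2352² = 0.02843.
D = q·S·CD = 16260 × 47.7 × 0.02843 = 22060 N

D = 22100 N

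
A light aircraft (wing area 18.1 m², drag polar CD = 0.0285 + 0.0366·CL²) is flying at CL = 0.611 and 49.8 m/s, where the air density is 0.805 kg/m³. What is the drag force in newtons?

D = 762 N

CD = 0.0285 + 0.0366 × 0.611² = 0.04216
D = ½ρv²S·CD = ½ × 0.805 × 49.8² × 18.1 × 0.04216 = 762 N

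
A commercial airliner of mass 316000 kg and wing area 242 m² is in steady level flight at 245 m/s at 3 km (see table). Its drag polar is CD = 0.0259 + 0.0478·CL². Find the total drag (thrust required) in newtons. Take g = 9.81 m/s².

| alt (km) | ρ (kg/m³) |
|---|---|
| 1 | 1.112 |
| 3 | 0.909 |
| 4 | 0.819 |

D = 2.41×10^5 N

At 3 km, from the table: ρ = 0.909 kg/m³.
In steady level flight, lift balances weight: W = mg = 316000 × 9.81 = 3.1×10^6 N.
Dynamic pressure q = 0.5 × 0.909 × 245² = 27280 Pa.
Required CL = L/(qS) = 3.1×10^6/(27280·242) = 0.4695.
CD = 0.0259 + 0.0478 × 0.4695² = 0.03644.
D = q·S·CD = 27280 × 242 × 0.03644 = 2.406×10^5 N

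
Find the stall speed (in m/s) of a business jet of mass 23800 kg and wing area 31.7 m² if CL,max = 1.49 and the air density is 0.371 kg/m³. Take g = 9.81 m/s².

Weight W = mg = 23800 × 9.81 = 2.335×10^5 N.
From L = ½ρV²S·CL,max = W: V_stall = √(2W/(ρSCL,max)) = √(2·2.335×10^5/(0.371·31.7·1.49))
V_stall = √26650 = 163 m/s

V_stall = 163 m/s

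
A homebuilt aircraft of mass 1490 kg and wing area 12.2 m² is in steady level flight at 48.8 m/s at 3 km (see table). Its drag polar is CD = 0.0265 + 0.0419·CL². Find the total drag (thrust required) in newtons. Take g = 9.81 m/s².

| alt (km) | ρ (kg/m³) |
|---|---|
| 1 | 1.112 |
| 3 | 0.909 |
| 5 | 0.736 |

D = 1030 N

At 3 km, from the table: ρ = 0.909 kg/m³.
Level flight ⇒ L = W = m·g = 1490 × 9.81 = 14617 N.
Dynamic pressure q = 0.5 × 0.909 × 48.8² = 1082 Pa.
CL = W/(q·S) = 14617 / (1082 × 12.2) = 1.107.
CD = 0.0265 + 0.0419 × 1.107² = 0.07784.
D = q·S·CD = 1082 × 12.2 × 0.07784 = 1028 N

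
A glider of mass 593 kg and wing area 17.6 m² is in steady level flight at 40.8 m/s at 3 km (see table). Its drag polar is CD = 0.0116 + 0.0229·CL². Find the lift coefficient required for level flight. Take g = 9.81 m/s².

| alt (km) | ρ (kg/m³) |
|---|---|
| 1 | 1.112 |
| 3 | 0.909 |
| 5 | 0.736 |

CL = 0.437

At 3 km, from the table: ρ = 0.909 kg/m³.
In steady level flight, lift balances weight: W = mg = 593 × 9.81 = 5817.3 N.
q = ½ρv² = ½ × 0.909 × 40.8² = 756.6 Pa.
CL = 2W/(ρv²S) = 2×5817.3/(0.909×40.8²×17.6) = 0.4369.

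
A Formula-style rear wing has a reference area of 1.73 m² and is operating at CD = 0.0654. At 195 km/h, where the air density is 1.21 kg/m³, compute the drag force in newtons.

D = 201 N

Convert speed: v = 195 km/h ÷ 3.6 = 54.17 m/s.
Dynamic pressure q = ½ρv² = ½ × 1.21 × 54.17² = 1775 Pa.
D = q·S·CD = 1775 × 1.73 × 0.0654 = 201 N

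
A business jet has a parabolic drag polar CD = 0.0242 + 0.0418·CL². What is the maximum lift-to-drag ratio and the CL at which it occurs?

(L/D)max = 15.7, at CL = 0.761

For CD = CD0 + K·CL², (L/D)max occurs at CL* = √(CD0/K) and equals 1/(2√(K·CD0)).
(L/D)max = 1/(2√(0.0418 × 0.0242)) = 1/(2 × 0.03181) = 15.7
CL* = √(0.0242/0.0418) = 0.761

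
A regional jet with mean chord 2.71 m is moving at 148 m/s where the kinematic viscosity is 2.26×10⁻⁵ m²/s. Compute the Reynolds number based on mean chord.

Re = 1.77×10^7

Re = v·c/ν = 148 × 2.71 / (2.26×10⁻⁵) = 1.77×10^7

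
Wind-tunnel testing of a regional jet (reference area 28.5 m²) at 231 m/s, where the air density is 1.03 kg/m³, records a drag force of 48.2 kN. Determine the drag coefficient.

From D = ½ρv²S·CD, rearranging gives CD = 2D/(ρv²S).
CD = 2 × 48200 / (1.03 × 231² × 28.5) = 0.0615

CD = 0.0615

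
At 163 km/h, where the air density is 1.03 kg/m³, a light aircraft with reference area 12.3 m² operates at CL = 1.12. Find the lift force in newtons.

L = 14500 N

Convert speed: v = 163 km/h ÷ 3.6 = 45.28 m/s.
L = ½ρv²S·CL = ½ × 1.03 × 45.28² × 12.3 × 1.12 = 14500 N ≈ 14.5 kN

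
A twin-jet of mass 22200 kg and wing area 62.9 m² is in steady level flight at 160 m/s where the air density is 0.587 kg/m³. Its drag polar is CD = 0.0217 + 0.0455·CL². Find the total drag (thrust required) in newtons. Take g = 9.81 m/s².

D = 14800 N

Weight W = mg = 22200 × 9.81 = 2.1778×10^5 N; in level flight L = W.
Dynamic pressure q = 0.5 × 0.587 × 160² = 7514 Pa.
Required CL = L/(qS) = 2.1778×10^5/(7514·62.9) = 0.4608.
CD = 0.0217 + 0.0455 × 0.4608² = 0.03136.
D = q·S·CD = 7514 × 62.9 × 0.03136 = 14820 N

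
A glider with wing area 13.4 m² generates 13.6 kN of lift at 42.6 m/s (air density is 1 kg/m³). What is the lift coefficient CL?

From L = ½ρv²S·CL, rearranging gives CL = 2L/(ρv²S).
CL = 2 × 13600 / (1 × 42.6² × 13.4) = 1.12

CL = 1.12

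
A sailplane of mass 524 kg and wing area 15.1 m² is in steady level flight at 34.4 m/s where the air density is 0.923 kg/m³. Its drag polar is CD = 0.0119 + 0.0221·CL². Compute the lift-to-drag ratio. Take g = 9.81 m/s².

L/D = 30.4

Level flight ⇒ L = W = m·g = 524 × 9.81 = 5140.4 N.
Dynamic pressure q = 0.5 × 0.923 × 34.4² = 546.1 Pa.
CL = 2W/(ρv²S) = 2×5140.4/(0.923×34.4²×15.1) = 0.6234.
CD = 0.0119 + 0.0221 × 0.6234² = 0.02049.
L/D = CL/CD = 0.6234 / 0.02049 = 30.4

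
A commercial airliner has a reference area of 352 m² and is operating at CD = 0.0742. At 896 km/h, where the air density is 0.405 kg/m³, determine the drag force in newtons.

Convert speed: v = 896 km/h ÷ 3.6 = 248.9 m/s.
D = ½ρv²S·CD = ½ × 0.405 × 248.9² × 352 × 0.0742 = 3.28×10^5 N ≈ 328 kN

D = 3.28×10^5 N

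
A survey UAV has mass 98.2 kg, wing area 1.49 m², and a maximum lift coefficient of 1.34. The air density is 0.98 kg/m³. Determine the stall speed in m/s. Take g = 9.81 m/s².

At stall, lift equals weight: L = W = m·g = 98.2 × 9.81 = 963.3 N.
V_stall = √(2W/(ρ·S·CL,max)) = √(2 × 963.3 / (0.98 × 1.49 × 1.34))
V_stall = √984.7 = 31.4 m/s

V_stall = 31.4 m/s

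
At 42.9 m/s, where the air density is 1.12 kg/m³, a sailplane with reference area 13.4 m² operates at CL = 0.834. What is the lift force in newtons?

Dynamic pressure q = ½ρv² = ½ × 1.12 × 42.9² = 1031 Pa.
L = q·S·CL = 1031 × 13.4 × 0.834 = 11500 N ≈ 11.5 kN

L = 11500 N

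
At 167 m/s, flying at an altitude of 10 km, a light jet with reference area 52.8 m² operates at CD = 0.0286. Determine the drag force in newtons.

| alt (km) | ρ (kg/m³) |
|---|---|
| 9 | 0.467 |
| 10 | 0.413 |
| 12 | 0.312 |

D = 8700 N

At 10 km, from the table: ρ = 0.413 kg/m³.
D = ½ρv²S·CD = ½ × 0.413 × 167² × 52.8 × 0.0286 = 8700 N ≈ 8.7 kN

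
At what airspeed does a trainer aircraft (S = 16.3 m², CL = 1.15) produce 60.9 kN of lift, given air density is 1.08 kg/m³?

L = ½ρv²S·CL ⇒ v = √(2L/(ρ·S·CL))
v = √(2 × 60900 / (1.08 × 16.3 × 1.15)) = √6016 = 77.6 m/s

v = 77.6 m/s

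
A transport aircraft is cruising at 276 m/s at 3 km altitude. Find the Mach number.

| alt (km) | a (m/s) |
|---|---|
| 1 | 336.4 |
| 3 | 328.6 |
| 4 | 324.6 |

At 3 km, from the table: a = 328.6 m/s.
M = v/a = 276 / 328.6 = 0.84

M = 0.84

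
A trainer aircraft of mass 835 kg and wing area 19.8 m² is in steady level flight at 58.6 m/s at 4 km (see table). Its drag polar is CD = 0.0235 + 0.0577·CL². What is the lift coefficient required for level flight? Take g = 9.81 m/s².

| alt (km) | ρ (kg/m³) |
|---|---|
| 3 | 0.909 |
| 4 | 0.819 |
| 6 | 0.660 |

CL = 0.294

At 4 km, from the table: ρ = 0.819 kg/m³.
Weight W = mg = 835 × 9.81 = 8191.4 N; in level flight L = W.
q = ½ρv² = ½ × 0.819 × 58.6² = 1406 Pa.
CL = 2W/(ρv²S) = 2×8191.4/(0.819×58.6²×19.8) = 0.2942.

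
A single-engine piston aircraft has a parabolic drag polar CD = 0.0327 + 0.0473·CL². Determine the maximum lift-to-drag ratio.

(L/D)max = 12.7

For CD = CD0 + K·CL², (L/D)max occurs at CL* = √(CD0/K) and equals 1/(2√(K·CD0)).
(L/D)max = 1/(2√(0.0473 × 0.0327)) = 1/(2 × 0.03933) = 12.7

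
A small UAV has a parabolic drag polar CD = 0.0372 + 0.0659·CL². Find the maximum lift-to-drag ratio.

For CD = CD0 + K·CL², (L/D)max occurs at CL* = √(CD0/K) and equals 1/(2√(K·CD0)).
(L/D)max = 1/(2√(0.0659 × 0.0372)) = 1/(2 × 0.04951) = 10.1

(L/D)max = 10.1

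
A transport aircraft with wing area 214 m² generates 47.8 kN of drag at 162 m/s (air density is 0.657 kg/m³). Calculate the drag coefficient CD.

CD = 0.0259

From D = ½ρv²S·CD, rearranging gives CD = 2D/(ρv²S).
CD = 2 × 47800 / (0.657 × 162² × 214) = 0.0259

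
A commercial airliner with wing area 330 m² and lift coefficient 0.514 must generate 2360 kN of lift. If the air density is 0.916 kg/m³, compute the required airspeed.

v = 174 m/s

L = ½ρv²S·CL ⇒ v = √(2L/(ρ·S·CL))
v = √(2 × 2.36×10^6 / (0.916 × 330 × 0.514)) = √30380 = 174 m/s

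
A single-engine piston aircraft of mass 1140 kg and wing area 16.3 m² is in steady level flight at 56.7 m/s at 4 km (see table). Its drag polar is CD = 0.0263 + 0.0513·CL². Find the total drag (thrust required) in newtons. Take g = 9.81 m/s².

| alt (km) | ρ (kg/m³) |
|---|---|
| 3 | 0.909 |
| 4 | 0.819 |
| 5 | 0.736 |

At 4 km, from the table: ρ = 0.819 kg/m³.
Level flight ⇒ L = W = m·g = 1140 × 9.81 = 11183 N.
Dynamic pressure q = 0.5 × 0.819 × 56.7² = 1316 Pa.
Required CL = L/(qS) = 11183/(1316·16.3) = 0.5212.
CD = 0.0263 + 0.0513 × 0.5212² = 0.04023.
D = q·S·CD = 1316 × 16.3 × 0.04023 = 863.4 N

D = 863 N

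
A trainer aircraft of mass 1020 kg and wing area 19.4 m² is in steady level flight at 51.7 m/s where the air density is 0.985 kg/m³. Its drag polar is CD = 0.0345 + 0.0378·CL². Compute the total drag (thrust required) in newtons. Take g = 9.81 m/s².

D = 1030 N

Level flight ⇒ L = W = m·g = 1020 × 9.81 = 10006 N.
q = ½ρv² = ½ × 0.985 × 51.7² = 1316 Pa.
CL = W/(q·S) = 10006 / (1316 × 19.4) = 0.3918.
CD = 0.0345 + 0.0378 × 0.3918² = 0.0403.
D = q·S·CD = 1316 × 19.4 × 0.0403 = 1029 N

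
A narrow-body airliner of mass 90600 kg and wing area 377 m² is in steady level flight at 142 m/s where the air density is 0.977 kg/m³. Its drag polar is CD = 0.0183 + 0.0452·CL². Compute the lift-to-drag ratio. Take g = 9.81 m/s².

L/D = 11.5

Level flight ⇒ L = W = m·g = 90600 × 9.81 = 8.8879×10^5 N.
Dynamic pressure q = 0.5 × 0.977 × 142² = 9850 Pa.
CL = W/(q·S) = 8.8879×10^5 / (9850 × 377) = 0.2393.
CD = 0.0183 + 0.0452 × 0.2393² = 0.02089.
L/D = CL/CD = 0.2393 / 0.02089 = 11.5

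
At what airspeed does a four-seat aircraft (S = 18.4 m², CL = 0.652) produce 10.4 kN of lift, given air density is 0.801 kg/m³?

v = 46.5 m/s

L = ½ρv²S·CL ⇒ v = √(2L/(ρ·S·CL))
v = √(2 × 10400 / (0.801 × 18.4 × 0.652)) = √2165 = 46.5 m/s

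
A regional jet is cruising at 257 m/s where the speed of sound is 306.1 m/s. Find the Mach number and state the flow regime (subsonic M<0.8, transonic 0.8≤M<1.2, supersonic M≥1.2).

M = 0.84 (transonic)

M = v/a = 257 / 306.1 = 0.84
M = 0.84 → transonic.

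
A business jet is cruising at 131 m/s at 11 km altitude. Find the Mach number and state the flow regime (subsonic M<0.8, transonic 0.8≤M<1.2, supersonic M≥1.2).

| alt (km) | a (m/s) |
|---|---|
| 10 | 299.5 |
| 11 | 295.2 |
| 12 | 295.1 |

At 11 km, from the table: a = 295.2 m/s.
M = v/a = 131 / 295.2 = 0.444
M = 0.444 → subsonic.

M = 0.444 (subsonic)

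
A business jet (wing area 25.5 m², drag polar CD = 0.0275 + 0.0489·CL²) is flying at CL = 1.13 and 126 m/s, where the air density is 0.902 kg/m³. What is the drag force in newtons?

CD = 0.0275 + 0.0489 × 1.13² = 0.08994
D = ½ρv²S·CD = ½ × 0.902 × 126² × 25.5 × 0.08994 = 16400 N

D = 16400 N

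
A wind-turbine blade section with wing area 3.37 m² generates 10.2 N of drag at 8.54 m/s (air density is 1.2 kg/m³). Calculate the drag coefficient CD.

From D = ½ρv²S·CD, rearranging gives CD = 2D/(ρv²S).
CD = 2 × 10.2 / (1.2 × 8.54² × 3.37) = 0.0692

CD = 0.0692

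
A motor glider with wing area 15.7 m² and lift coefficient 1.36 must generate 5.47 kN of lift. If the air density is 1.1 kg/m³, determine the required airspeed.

v = 21.6 m/s

L = ½ρv²S·CL ⇒ v = √(2L/(ρ·S·CL))
v = √(2 × 5470 / (1.1 × 15.7 × 1.36)) = √465.8 = 21.6 m/s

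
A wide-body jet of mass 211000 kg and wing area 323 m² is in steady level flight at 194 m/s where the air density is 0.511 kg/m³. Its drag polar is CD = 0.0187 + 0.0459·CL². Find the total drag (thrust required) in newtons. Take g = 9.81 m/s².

Weight W = mg = 211000 × 9.81 = 2.0699×10^6 N; in level flight L = W.
q = ½ρv² = ½ × 0.511 × 194² = 9616 Pa.
Required CL = L/(qS) = 2.0699×10^6/(9616·323) = 0.6664.
CD = 0.0187 + 0.0459 × 0.6664² = 0.03909.
D = q·S·CD = 9616 × 323 × 0.03909 = 1.214×10^5 N

D = 1.21×10^5 N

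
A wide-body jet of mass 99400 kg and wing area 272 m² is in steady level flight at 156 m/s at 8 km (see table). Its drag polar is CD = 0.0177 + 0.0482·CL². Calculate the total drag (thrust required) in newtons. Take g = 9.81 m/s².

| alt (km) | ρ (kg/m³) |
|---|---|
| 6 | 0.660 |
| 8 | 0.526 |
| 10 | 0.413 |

At 8 km, from the table: ρ = 0.526 kg/m³.
Level flight ⇒ L = W = m·g = 99400 × 9.81 = 9.7511×10^5 N.
Dynamic pressure q = 0.5 × 0.526 × 156² = 6400 Pa.
CL = W/(q·S) = 9.7511×10^5 / (6400 × 272) = 0.5601.
CD = 0.0177 + 0.0482 × 0.5601² = 0.03282.
D = q·S·CD = 6400 × 272 × 0.03282 = 57140 N

D = 57100 N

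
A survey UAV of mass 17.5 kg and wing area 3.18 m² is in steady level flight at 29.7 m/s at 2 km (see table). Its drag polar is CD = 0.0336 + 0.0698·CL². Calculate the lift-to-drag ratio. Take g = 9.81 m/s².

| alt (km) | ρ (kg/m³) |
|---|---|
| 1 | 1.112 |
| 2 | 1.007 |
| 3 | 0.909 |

At 2 km, from the table: ρ = 1.007 kg/m³.
Weight W = mg = 17.5 × 9.81 = 171.68 N; in level flight L = W.
Dynamic pressure q = 0.5 × 1.007 × 29.7² = 444.1 Pa.
CL = W/(q·S) = 171.68 / (444.1 × 3.18) = 0.1216.
CD = 0.0336 + 0.0698 × 0.1216² = 0.03463.
L/D = CL/CD = 0.1216 / 0.03463 = 3.51

L/D = 3.51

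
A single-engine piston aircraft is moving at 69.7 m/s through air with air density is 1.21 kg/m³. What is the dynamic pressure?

q = 2940 Pa

q = ½ρv² = ½ × 1.21 × 69.7² = 2940 Pa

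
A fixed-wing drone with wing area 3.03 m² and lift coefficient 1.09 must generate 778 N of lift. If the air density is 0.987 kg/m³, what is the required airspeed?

v = 21.8 m/s

L = ½ρv²S·CL ⇒ v = √(2L/(ρ·S·CL))
v = √(2 × 778 / (0.987 × 3.03 × 1.09)) = √477.3 = 21.8 m/s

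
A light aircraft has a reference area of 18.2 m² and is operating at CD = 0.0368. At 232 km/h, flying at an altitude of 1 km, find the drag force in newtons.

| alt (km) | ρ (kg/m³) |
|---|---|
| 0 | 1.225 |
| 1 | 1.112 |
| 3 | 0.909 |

D = 1550 N

At 1 km, from the table: ρ = 1.112 kg/m³.
Convert speed: v = 232 km/h ÷ 3.6 = 64.44 m/s.
Dynamic pressure q = ½ρv² = ½ × 1.112 × 64.44² = 2309 Pa.
D = q·S·CD = 2309 × 18.2 × 0.0368 = 1550 N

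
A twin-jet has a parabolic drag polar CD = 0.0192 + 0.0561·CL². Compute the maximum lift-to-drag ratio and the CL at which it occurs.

For CD = CD0 + K·CL², (L/D)max occurs at CL* = √(CD0/K) and equals 1/(2√(K·CD0)).
(L/D)max = 1/(2√(0.0561 × 0.0192)) = 1/(2 × 0.03282) = 15.2
CL* = √(0.0192/0.0561) = 0.585

(L/D)max = 15.2, at CL = 0.585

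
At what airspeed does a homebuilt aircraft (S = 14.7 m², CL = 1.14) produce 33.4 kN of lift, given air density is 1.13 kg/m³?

v = 59.4 m/s

L = ½ρv²S·CL ⇒ v = √(2L/(ρ·S·CL))
v = √(2 × 33400 / (1.13 × 14.7 × 1.14)) = √3528 = 59.4 m/s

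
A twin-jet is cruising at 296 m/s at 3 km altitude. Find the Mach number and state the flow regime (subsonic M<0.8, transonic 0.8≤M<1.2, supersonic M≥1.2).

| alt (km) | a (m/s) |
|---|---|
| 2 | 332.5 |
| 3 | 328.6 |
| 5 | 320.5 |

M = 0.901 (transonic)

At 3 km, from the table: a = 328.6 m/s.
M = v/a = 296 / 328.6 = 0.901
M = 0.901 → transonic.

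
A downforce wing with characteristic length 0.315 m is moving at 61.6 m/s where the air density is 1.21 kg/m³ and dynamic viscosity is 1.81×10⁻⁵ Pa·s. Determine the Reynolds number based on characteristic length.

Re = ρ·v·c/μ = 1.21 × 61.6 × 0.315 / (1.81×10⁻⁵) = 1.3×10^6

Re = 1.3×10^6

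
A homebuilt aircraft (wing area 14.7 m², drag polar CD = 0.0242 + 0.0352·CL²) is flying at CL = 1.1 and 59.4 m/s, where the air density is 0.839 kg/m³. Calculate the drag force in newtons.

D = 1450 N

CD = 0.0242 + 0.0352 × 1.1² = 0.06679
D = ½ρv²S·CD = ½ × 0.839 × 59.4² × 14.7 × 0.06679 = 1450 N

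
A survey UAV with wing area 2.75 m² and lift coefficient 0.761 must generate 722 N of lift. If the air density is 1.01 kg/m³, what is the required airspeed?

v = 26.1 m/s

L = ½ρv²S·CL ⇒ v = √(2L/(ρ·S·CL))
v = √(2 × 722 / (1.01 × 2.75 × 0.761)) = √683.2 = 26.1 m/s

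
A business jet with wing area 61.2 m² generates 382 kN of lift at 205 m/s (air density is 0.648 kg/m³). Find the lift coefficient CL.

From L = ½ρv²S·CL, rearranging gives CL = 2L/(ρv²S).
CL = 2 × 3.82×10^5 / (0.648 × 205² × 61.2) = 0.458

CL = 0.458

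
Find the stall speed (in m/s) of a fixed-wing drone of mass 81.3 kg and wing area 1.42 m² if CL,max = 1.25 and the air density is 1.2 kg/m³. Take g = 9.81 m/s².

Weight W = mg = 81.3 × 9.81 = 797.6 N.
V_stall = √(2W/(ρ·S·CL,max)) = √(2 × 797.6 / (1.2 × 1.42 × 1.25))
V_stall = √748.9 = 27.4 m/s

V_stall = 27.4 m/s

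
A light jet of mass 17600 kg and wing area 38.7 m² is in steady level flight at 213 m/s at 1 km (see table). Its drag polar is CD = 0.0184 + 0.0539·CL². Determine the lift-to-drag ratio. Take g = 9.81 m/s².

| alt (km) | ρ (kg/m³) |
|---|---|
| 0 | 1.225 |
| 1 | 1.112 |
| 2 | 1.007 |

L/D = 8.81

At 1 km, from the table: ρ = 1.112 kg/m³.
Weight W = mg = 17600 × 9.81 = 1.7266×10^5 N; in level flight L = W.
Dynamic pressure q = 0.5 × 1.112 × 213² = 25230 Pa.
CL = W/(q·S) = 1.7266×10^5 / (25230 × 38.7) = 0.1769.
CD = 0.0184 + 0.0539 × 0.1769² = 0.02009.
L/D = CL/CD = 0.1769 / 0.02009 = 8.81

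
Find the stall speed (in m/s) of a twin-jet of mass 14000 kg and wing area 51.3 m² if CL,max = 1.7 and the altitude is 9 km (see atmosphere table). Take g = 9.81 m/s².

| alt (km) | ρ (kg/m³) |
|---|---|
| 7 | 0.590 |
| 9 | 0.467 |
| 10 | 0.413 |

V_stall = 82.1 m/s

At 9 km, from the table: ρ = 0.467 kg/m³.
At stall, lift equals weight: L = W = m·g = 14000 × 9.81 = 1.373×10^5 N.
From L = ½ρV²S·CL,max = W: V_stall = √(2W/(ρSCL,max)) = √(2·1.373×10^5/(0.467·51.3·1.7))
V_stall = √6744 = 82.1 m/s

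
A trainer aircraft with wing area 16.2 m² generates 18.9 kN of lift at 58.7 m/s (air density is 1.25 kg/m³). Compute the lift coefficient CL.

From L = ½ρv²S·CL, rearranging gives CL = 2L/(ρv²S).
CL = 2 × 18900 / (1.25 × 58.7² × 16.2) = 0.542

CL = 0.542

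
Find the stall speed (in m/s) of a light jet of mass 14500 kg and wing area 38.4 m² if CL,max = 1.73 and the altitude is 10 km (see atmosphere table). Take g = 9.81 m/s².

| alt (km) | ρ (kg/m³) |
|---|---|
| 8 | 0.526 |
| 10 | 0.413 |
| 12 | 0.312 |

V_stall = 102 m/s

At 10 km, from the table: ρ = 0.413 kg/m³.
At stall, lift equals weight: L = W = m·g = 14500 × 9.81 = 1.422×10^5 N.
V_stall = √(2W/(ρ·S·CL,max)) = √(2 × 1.422×10^5 / (0.413 × 38.4 × 1.73))
V_stall = √10370 = 102 m/s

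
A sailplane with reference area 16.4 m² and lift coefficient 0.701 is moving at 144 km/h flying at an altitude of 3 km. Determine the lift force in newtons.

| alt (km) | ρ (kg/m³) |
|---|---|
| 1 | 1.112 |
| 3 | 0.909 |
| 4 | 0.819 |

At 3 km, from the table: ρ = 0.909 kg/m³.
Convert speed: v = 144 km/h ÷ 3.6 = 40 m/s.
Dynamic pressure q = ½ρv² = ½ × 0.909 × 40² = 727.2 Pa.
L = q·S·CL = 727.2 × 16.4 × 0.701 = 8360 N ≈ 8.36 kN

L = 8360 N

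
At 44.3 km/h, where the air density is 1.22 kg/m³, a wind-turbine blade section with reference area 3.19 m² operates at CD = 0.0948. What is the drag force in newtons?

Convert speed: v = 44.3 km/h ÷ 3.6 = 12.31 m/s.
Dynamic pressure q = ½ρv² = ½ × 1.22 × 12.31² = 92.37 Pa.
D = q·S·CD = 92.37 × 3.19 × 0.0948 = 27.9 N

D = 27.9 N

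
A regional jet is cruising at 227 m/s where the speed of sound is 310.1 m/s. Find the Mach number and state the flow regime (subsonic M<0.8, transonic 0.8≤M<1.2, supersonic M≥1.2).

M = 0.732 (subsonic)

M = v/a = 227 / 310.1 = 0.732
M = 0.732 → subsonic.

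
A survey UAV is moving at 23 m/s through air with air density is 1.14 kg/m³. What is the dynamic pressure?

q = 302 Pa

q = ½ρv² = ½ × 1.14 × 23² = 302 Pa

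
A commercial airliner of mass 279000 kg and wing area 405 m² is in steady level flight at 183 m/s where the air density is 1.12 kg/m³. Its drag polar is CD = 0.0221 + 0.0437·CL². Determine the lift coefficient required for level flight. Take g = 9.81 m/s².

CL = 0.36

In steady level flight, lift balances weight: W = mg = 279000 × 9.81 = 2.737×10^6 N.
Dynamic pressure q = 0.5 × 1.12 × 183² = 18750 Pa.
Required CL = L/(qS) = 2.737×10^6/(18750·405) = 0.3604.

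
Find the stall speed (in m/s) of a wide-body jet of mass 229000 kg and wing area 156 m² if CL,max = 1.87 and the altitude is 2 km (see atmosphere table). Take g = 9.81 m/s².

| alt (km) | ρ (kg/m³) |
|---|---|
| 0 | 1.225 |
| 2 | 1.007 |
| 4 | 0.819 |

At 2 km, from the table: ρ = 1.007 kg/m³.
Weight W = mg = 229000 × 9.81 = 2.246×10^6 N.
V_stall = √(2W/(ρ·S·CL,max)) = √(2 × 2.246×10^6 / (1.007 × 156 × 1.87))
V_stall = √15290 = 124 m/s

V_stall = 124 m/s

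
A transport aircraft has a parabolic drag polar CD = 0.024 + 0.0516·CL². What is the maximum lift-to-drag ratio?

For CD = CD0 + K·CL², (L/D)max occurs at CL* = √(CD0/K) and equals 1/(2√(K·CD0)).
(L/D)max = 1/(2√(0.0516 × 0.024)) = 1/(2 × 0.03519) = 14.2

(L/D)max = 14.2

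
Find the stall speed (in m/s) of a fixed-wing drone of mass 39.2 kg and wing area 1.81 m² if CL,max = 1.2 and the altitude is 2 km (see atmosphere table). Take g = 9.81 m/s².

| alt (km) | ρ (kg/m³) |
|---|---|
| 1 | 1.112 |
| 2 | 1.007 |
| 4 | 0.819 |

V_stall = 18.8 m/s

At 2 km, from the table: ρ = 1.007 kg/m³.
At stall, lift equals weight: L = W = m·g = 39.2 × 9.81 = 384.6 N.
V_stall = √(2W/(ρ·S·CL,max)) = √(2 × 384.6 / (1.007 × 1.81 × 1.2))
V_stall = √351.6 = 18.8 m/s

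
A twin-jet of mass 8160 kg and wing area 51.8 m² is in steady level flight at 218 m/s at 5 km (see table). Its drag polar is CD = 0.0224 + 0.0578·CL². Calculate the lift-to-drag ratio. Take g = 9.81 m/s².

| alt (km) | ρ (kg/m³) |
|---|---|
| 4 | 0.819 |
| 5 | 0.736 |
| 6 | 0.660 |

L/D = 3.87

At 5 km, from the table: ρ = 0.736 kg/m³.
In steady level flight, lift balances weight: W = mg = 8160 × 9.81 = 80050 N.
Dynamic pressure q = 0.5 × 0.736 × 218² = 17490 Pa.
Required CL = L/(qS) = 80050/(17490·51.8) = 0.08836.
CD = 0.0224 + 0.0578 × 0.08836² = 0.02285.
L/D = CL/CD = 0.08836 / 0.02285 = 3.87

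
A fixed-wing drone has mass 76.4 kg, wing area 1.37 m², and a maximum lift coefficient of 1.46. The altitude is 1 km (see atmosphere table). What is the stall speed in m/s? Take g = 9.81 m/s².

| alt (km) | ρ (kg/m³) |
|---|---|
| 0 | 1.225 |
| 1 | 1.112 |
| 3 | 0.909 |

At 1 km, from the table: ρ = 1.112 kg/m³.
At stall, lift equals weight: L = W = m·g = 76.4 × 9.81 = 749.5 N.
From L = ½ρV²S·CL,max = W: V_stall = √(2W/(ρSCL,max)) = √(2·749.5/(1.112·1.37·1.46))
V_stall = √673.9 = 26 m/s

V_stall = 26 m/s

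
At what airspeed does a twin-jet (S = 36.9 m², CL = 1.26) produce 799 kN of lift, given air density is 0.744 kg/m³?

L = ½ρv²S·CL ⇒ v = √(2L/(ρ·S·CL))
v = √(2 × 7.99×10^5 / (0.744 × 36.9 × 1.26)) = √46200 = 215 m/s

v = 215 m/s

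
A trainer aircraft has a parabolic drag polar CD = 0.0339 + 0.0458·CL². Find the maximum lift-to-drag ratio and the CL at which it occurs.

For CD = CD0 + K·CL², (L/D)max occurs at CL* = √(CD0/K) and equals 1/(2√(K·CD0)).
(L/D)max = 1/(2√(0.0458 × 0.0339)) = 1/(2 × 0.0394) = 12.7
CL* = √(0.0339/0.0458) = 0.86

(L/D)max = 12.7, at CL = 0.86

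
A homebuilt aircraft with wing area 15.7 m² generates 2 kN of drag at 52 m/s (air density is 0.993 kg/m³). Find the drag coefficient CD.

CD = 0.0949

From D = ½ρv²S·CD, rearranging gives CD = 2D/(ρv²S).
CD = 2 × 2000 / (0.993 × 52² × 15.7) = 0.0949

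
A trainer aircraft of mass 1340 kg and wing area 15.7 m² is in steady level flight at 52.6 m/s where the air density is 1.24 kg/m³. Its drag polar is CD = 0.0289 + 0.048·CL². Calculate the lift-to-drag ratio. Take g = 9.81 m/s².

L/D = 12.1

In steady level flight, lift balances weight: W = mg = 1340 × 9.81 = 13145 N.
Dynamic pressure q = 0.5 × 1.24 × 52.6² = 1715 Pa.
Required CL = L/(qS) = 13145/(1715·15.7) = 0.4881.
CD = 0.0289 + 0.048 × 0.4881² = 0.04034.
L/D = CL/CD = 0.4881 / 0.04034 = 12.1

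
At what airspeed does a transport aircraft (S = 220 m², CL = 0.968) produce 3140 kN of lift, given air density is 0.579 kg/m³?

L = ½ρv²S·CL ⇒ v = √(2L/(ρ·S·CL))
v = √(2 × 3.14×10^6 / (0.579 × 220 × 0.968)) = √50930 = 226 m/s

v = 226 m/s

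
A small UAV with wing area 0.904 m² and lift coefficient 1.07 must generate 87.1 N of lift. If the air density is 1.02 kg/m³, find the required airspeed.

v = 13.3 m/s

L = ½ρv²S·CL ⇒ v = √(2L/(ρ·S·CL))
v = √(2 × 87.1 / (1.02 × 0.904 × 1.07)) = √176.6 = 13.3 m/s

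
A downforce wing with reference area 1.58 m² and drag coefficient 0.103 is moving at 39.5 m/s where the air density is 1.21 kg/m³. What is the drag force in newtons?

D = 154 N

D = ½ρv²S·CD = ½ × 1.21 × 39.5² × 1.58 × 0.103 = 154 N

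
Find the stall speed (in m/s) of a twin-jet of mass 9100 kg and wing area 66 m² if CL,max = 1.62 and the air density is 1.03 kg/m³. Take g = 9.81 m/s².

V_stall = 40.3 m/s

At stall, lift equals weight: L = W = m·g = 9100 × 9.81 = 89270 N.
From L = ½ρV²S·CL,max = W: V_stall = √(2W/(ρSCL,max)) = √(2·89270/(1.03·66·1.62))
V_stall = √1621 = 40.3 m/s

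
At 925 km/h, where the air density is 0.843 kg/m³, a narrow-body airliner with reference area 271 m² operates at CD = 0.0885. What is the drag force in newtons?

Convert speed: v = 925 km/h ÷ 3.6 = 256.9 m/s.
Dynamic pressure q = ½ρv² = ½ × 0.843 × 256.9² = 27830 Pa.
D = q·S·CD = 27830 × 271 × 0.0885 = 6.67×10^5 N ≈ 667 kN

D = 6.67×10^5 N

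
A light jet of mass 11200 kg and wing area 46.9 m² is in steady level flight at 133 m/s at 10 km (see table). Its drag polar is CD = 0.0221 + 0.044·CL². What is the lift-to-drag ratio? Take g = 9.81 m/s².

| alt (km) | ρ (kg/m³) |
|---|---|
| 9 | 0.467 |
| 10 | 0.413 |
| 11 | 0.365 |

L/D = 16

At 10 km, from the table: ρ = 0.413 kg/m³.
In steady level flight, lift balances weight: W = mg = 11200 × 9.81 = 1.0987×10^5 N.
Dynamic pressure q = 0.5 × 0.413 × 133² = 3653 Pa.
CL = W/(q·S) = 1.0987×10^5 / (3653 × 46.9) = 0.6413.
CD = 0.0221 + 0.044 × 0.6413² = 0.0402.
L/D = CL/CD = 0.6413 / 0.0402 = 16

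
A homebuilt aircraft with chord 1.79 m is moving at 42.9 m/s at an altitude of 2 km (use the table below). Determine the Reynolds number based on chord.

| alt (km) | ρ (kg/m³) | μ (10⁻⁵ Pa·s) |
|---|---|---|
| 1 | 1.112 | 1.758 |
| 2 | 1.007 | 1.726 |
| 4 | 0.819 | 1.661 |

At 2 km, from the table: ρ = 1.007 kg/m³, μ = 1.726×10⁻⁵ Pa·s.
Re = ρ·v·c/μ = 1.007 × 42.9 × 1.79 / (1.726×10⁻⁵) = 4.48×10^6

Re = 4.48×10^6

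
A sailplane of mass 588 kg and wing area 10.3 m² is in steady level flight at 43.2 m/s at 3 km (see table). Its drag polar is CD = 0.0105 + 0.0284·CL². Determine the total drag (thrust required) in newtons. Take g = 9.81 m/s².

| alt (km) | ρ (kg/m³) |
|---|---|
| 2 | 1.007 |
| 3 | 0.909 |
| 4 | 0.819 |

At 3 km, from the table: ρ = 0.909 kg/m³.
Weight W = mg = 588 × 9.81 = 5768.3 N; in level flight L = W.
q = ½ρv² = ½ × 0.909 × 43.2² = 848.2 Pa.
CL = W/(q·S) = 5768.3 / (848.2 × 10.3) = 0.6602.
CD = 0.0105 + 0.0284 × 0.6602² = 0.02288.
D = q·S·CD = 848.2 × 10.3 × 0.02288 = 199.9 N

D = 200 N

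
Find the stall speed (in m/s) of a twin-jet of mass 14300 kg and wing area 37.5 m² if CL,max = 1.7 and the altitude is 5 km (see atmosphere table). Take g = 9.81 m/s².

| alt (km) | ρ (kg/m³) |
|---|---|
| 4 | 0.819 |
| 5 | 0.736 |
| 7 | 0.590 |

At 5 km, from the table: ρ = 0.736 kg/m³.
At stall, lift equals weight: L = W = m·g = 14300 × 9.81 = 1.403×10^5 N.
V_stall = √(2W/(ρ·S·CL,max)) = √(2 × 1.403×10^5 / (0.736 × 37.5 × 1.7))
V_stall = √5980 = 77.3 m/s

V_stall = 77.3 m/s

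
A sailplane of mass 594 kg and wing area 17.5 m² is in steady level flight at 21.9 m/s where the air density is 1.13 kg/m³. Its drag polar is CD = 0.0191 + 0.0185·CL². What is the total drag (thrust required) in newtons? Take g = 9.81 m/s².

Level flight ⇒ L = W = m·g = 594 × 9.81 = 5827.1 N.
Dynamic pressure q = 0.5 × 1.13 × 21.9² = 271 Pa.
CL = W/(q·S) = 5827.1 / (271 × 17.5) = 1.229.
CD = 0.0191 + 0.0185 × 1.229² = 0.04703.
D = q·S·CD = 271 × 17.5 × 0.04703 = 223 N

D = 223 N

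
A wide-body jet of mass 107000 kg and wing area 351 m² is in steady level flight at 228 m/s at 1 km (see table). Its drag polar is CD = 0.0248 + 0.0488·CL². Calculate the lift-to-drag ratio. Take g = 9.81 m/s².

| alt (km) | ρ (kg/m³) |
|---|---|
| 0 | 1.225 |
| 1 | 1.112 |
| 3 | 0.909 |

At 1 km, from the table: ρ = 1.112 kg/m³.
In steady level flight, lift balances weight: W = mg = 107000 × 9.81 = 1.0497×10^6 N.
q = ½ρv² = ½ × 1.112 × 228² = 28900 Pa.
CL = 2W/(ρv²S) = 2×1.0497×10^6/(1.112×228²×351) = 0.1035.
CD = 0.0248 + 0.0488 × 0.1035² = 0.02532.
L/D = CL/CD = 0.1035 / 0.02532 = 4.09

L/D = 4.09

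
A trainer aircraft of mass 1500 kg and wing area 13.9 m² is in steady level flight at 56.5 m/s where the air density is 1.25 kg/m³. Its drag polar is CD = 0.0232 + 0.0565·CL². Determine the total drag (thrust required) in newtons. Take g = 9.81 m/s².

D = 1080 N

Weight W = mg = 1500 × 9.81 = 14715 N; in level flight L = W.
Dynamic pressure q = 0.5 × 1.25 × 56.5² = 1995 Pa.
Required CL = L/(qS) = 14715/(1995·13.9) = 0.5306.
CD = 0.0232 + 0.0565 × 0.5306² = 0.03911.
D = q·S·CD = 1995 × 13.9 × 0.03911 = 1085 N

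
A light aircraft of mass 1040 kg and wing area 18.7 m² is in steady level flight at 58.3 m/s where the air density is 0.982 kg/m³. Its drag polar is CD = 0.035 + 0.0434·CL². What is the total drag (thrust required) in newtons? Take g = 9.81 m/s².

D = 1240 N

Weight W = mg = 1040 × 9.81 = 10202 N; in level flight L = W.
Dynamic pressure q = 0.5 × 0.982 × 58.3² = 1669 Pa.
CL = W/(q·S) = 10202 / (1669 × 18.7) = 0.3269.
CD = 0.035 + 0.0434 × 0.3269² = 0.03964.
D = q·S·CD = 1669 × 18.7 × 0.03964 = 1237 N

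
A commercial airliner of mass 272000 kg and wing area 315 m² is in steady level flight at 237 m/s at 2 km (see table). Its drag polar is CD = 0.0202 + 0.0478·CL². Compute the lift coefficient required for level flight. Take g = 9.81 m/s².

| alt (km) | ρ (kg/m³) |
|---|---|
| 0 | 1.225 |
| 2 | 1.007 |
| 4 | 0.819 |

CL = 0.3

At 2 km, from the table: ρ = 1.007 kg/m³.
Weight W = mg = 272000 × 9.81 = 2.6683×10^6 N; in level flight L = W.
Dynamic pressure q = 0.5 × 1.007 × 237² = 28280 Pa.
Required CL = L/(qS) = 2.6683×10^6/(28280·315) = 0.2995.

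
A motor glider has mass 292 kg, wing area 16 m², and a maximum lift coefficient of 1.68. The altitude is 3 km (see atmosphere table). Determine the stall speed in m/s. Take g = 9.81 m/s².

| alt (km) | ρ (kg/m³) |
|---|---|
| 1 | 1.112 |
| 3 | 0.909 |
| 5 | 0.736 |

At 3 km, from the table: ρ = 0.909 kg/m³.
Weight W = mg = 292 × 9.81 = 2865 N.
V_stall = √(2W/(ρ·S·CL,max)) = √(2 × 2865 / (0.909 × 16 × 1.68))
V_stall = √234.5 = 15.3 m/s

V_stall = 15.3 m/s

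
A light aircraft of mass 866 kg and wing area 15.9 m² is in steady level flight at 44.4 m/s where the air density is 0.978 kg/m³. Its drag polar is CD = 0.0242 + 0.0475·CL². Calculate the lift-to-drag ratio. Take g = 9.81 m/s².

L/D = 14.3

Level flight ⇒ L = W = m·g = 866 × 9.81 = 8495.5 N.
q = ½ρv² = ½ × 0.978 × 44.4² = 964 Pa.
CL = 2W/(ρv²S) = 2×8495.5/(0.978×44.4²×15.9) = 0.5543.
CD = 0.0242 + 0.0475 × 0.5543² = 0.03879.
L/D = CL/CD = 0.5543 / 0.03879 = 14.3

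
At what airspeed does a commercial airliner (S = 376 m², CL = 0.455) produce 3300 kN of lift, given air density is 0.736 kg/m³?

v = 229 m/s

L = ½ρv²S·CL ⇒ v = √(2L/(ρ·S·CL))
v = √(2 × 3.3×10^6 / (0.736 × 376 × 0.455)) = √52420 = 229 m/s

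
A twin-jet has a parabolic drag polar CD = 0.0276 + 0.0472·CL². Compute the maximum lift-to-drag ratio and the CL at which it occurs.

(L/D)max = 13.9, at CL = 0.765

For CD = CD0 + K·CL², (L/D)max occurs at CL* = √(CD0/K) and equals 1/(2√(K·CD0)).
(L/D)max = 1/(2√(0.0472 × 0.0276)) = 1/(2 × 0.03609) = 13.9
CL* = √(0.0276/0.0472) = 0.765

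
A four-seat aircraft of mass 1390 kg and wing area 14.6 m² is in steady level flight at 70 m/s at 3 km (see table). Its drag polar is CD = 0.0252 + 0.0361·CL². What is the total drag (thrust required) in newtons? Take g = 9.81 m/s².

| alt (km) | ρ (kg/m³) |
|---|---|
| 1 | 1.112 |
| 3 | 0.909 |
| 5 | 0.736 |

D = 1030 N

At 3 km, from the table: ρ = 0.909 kg/m³.
In steady level flight, lift balances weight: W = mg = 1390 × 9.81 = 13636 N.
q = ½ρv² = ½ × 0.909 × 70² = 2227 Pa.
CL = 2W/(ρv²S) = 2×13636/(0.909×70²×14.6) = 0.4194.
CD = 0.0252 + 0.0361 × 0.4194² = 0.03155.
D = q·S·CD = 2227 × 14.6 × 0.03155 = 1026 N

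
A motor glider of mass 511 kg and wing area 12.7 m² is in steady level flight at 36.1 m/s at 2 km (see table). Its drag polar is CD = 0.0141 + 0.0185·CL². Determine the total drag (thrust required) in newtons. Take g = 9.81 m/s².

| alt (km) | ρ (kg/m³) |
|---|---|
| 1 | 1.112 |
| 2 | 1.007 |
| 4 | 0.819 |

At 2 km, from the table: ρ = 1.007 kg/m³.
In steady level flight, lift balances weight: W = mg = 511 × 9.81 = 5012.9 N.
q = ½ρv² = ½ × 1.007 × 36.1² = 656.2 Pa.
CL = W/(q·S) = 5012.9 / (656.2 × 12.7) = 0.6016.
CD = 0.0141 + 0.0185 × 0.6016² = 0.02079.
D = q·S·CD = 656.2 × 12.7 × 0.02079 = 173.3 N

D = 173 N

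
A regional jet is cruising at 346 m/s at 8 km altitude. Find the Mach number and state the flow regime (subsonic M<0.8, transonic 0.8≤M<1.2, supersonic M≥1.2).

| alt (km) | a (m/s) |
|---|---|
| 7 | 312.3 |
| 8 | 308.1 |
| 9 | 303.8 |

M = 1.12 (transonic)

At 8 km, from the table: a = 308.1 m/s.
M = v/a = 346 / 308.1 = 1.12
M = 1.12 → transonic.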